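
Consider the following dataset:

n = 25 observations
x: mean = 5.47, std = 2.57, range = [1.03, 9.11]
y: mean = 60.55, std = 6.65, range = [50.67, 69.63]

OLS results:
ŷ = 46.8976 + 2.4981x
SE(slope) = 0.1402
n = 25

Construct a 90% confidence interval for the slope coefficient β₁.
The 90% CI for β₁ is (2.2578, 2.7384)

Confidence interval for the slope:

The 90% CI for β₁ is: β̂₁ ± t*(α/2, n-2) × SE(β̂₁)

Step 1: Find critical t-value
- Confidence level = 0.9
- Degrees of freedom = n - 2 = 25 - 2 = 23
- t*(α/2, 23) = 1.7139

Step 2: Calculate margin of error
Margin = 1.7139 × 0.1402 = 0.2403

Step 3: Construct interval
CI = 2.4981 ± 0.2403
CI = (2.2578, 2.7384)

Interpretation: intervals built this way capture the true β₁ in 90% of repeated samples; here the plausible range for the per-unit effect of x on y is 2.2578 to 2.7384.
The interval does not include 0, suggesting a significant linear relationship.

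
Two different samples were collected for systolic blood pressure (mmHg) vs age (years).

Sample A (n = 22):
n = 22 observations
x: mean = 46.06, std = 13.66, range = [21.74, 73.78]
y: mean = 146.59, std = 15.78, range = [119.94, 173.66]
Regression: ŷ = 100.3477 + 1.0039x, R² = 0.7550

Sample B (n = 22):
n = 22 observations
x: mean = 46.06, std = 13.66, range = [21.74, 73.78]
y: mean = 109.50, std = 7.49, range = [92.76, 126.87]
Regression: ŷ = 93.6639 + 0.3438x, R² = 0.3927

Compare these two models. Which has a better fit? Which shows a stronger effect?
Model A has the better fit (R² = 0.7550 vs 0.3927). Model A shows the stronger effect (|β₁| = 1.0039 vs 0.3438).

Model Comparison:

Goodness of fit (R²):
- Model A: R² = 0.7550 → 75.50% of variance in blood pressure explained
- Model B: R² = 0.3927 → 39.27% of variance in blood pressure explained
- 0.7550 > 0.3927 → Model A has the better fit

Effect size (slope magnitude):
- Model A: β₁ = 1.0039 → predicted blood pressure rises 1.0039 mmHg per additional year of age
- Model B: β₁ = 0.3438 → predicted blood pressure rises 0.3438 mmHg per additional year of age
- |1.0039| > |0.3438| → Model A shows the stronger marginal effect

Note: A better fit (higher R²) doesn't necessarily mean a more important relationship.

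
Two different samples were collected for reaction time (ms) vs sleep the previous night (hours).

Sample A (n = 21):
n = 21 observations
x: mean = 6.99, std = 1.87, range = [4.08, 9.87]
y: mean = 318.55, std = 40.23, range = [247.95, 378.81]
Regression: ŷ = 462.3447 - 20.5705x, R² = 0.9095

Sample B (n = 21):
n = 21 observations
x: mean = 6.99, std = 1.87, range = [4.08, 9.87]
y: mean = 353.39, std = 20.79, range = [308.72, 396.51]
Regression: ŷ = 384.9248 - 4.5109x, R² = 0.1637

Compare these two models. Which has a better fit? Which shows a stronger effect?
Model A has the better fit (R² = 0.9095 vs 0.1637). Model A shows the stronger effect (|β₁| = 20.5705 vs 4.5109).

Model Comparison:

Goodness of fit (R²):
- Model A: R² = 0.9095 → 90.95% of variance in reaction time explained
- Model B: R² = 0.1637 → 16.37% of variance in reaction time explained
- 0.9095 > 0.1637 → Model A has the better fit

Strength of effect — compare |β₁|:
- Model A: β₁ = -20.5705 → predicted reaction time falls 20.5705 ms per additional hour of sleep
- Model B: β₁ = -4.5109 → predicted reaction time falls 4.5109 ms per additional hour of sleep
- |-20.5705| > |-4.5109| → Model A shows the stronger marginal effect

Notes:
- R² measures how tightly points cluster around the line; β₁ measures how steep the line is — they answer different questions.
- A steeper slope doesn't make a better model if the scatter around the line is large.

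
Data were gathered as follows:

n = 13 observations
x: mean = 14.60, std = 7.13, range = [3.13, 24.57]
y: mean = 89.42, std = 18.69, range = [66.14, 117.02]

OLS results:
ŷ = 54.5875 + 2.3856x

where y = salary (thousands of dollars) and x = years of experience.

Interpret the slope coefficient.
On average, salary is about 2.3856 thousand dollars higher for every extra year of experience.

The slope coefficient β₁ = 2.3856 represents the marginal effect of experience on salary.

Interpretation:
- Experience up by 1 year → predicted salary increases by 2.3856 thousand dollars
- The effect is assumed constant over the observed range of x (linearity)
- The slope describes association in these data, not necessarily a causal effect

The intercept β₀ = 54.5875 is the predicted salary when experience = 0; since the smallest observed x is 3.13, this is an extrapolation and mainly anchors the line.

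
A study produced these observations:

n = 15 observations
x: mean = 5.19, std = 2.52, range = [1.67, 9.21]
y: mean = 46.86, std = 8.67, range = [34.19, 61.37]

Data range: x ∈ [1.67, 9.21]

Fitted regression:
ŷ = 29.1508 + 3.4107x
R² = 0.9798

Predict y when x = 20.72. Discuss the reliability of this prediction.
ŷ = 99.8205, but this is extrapolation (above the data range [1.67, 9.21]) and may be unreliable.

Prediction calculation:
ŷ = 29.1508 + 3.4107 × 20.72
ŷ = 99.8205

Reliability:
- Data range: x ∈ [1.67, 9.21]
- Prediction point: x = 20.72 is 11.51 units above the observed range → this is EXTRAPOLATION, not interpolation

Why that matters here:
- R² describes fit only over the sampled x values; it says nothing about behaviour beyond them
- Real relationships often flatten, saturate, or turn nonlinear at extremes

Report the number if required, but flag clearly that it is an extrapolation.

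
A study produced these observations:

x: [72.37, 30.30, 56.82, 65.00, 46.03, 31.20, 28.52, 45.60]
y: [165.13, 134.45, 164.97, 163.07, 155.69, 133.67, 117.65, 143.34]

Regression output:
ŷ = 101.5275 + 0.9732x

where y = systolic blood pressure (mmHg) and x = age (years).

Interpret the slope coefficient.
On average, blood pressure is about 0.9732 mmHg higher for every extra year of age.

The slope coefficient β₁ = 0.9732 represents the marginal effect of age on blood pressure.

Interpretation:
- Age up by 1 year → predicted blood pressure increases by 0.9732 mmHg
- This is a linear approximation: the same per-unit change is assumed across the whole observed x range
- The sign (+) gives the direction; the magnitude 0.9732 gives the size of the effect per year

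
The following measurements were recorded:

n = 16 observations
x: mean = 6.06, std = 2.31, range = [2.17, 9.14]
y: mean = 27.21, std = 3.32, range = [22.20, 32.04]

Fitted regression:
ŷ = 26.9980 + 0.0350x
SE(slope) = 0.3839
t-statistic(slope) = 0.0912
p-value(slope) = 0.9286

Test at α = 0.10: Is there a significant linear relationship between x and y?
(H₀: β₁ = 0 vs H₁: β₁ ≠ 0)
Fail to reject H₀: p-value = 0.9286 ≥ α = 0.10. The linear relationship is not significant at the 10% level.

Hypothesis test for the slope coefficient:

H₀: β₁ = 0 (no linear relationship)
H₁: β₁ ≠ 0 (linear relationship exists)

Test statistic: t = β̂₁ / SE(β̂₁) = 0.0350 / 0.3839 = 0.0912

With df = 14, the two-sided p-value for |t| = 0.0912 is 0.9286.

Decision rule: reject H₀ if p-value < α.
p-value = 0.9286 ≥ α = 0.10 → fail to reject H₀.

There is not sufficient evidence at the 10% significance level to conclude that a linear relationship exists between x and y.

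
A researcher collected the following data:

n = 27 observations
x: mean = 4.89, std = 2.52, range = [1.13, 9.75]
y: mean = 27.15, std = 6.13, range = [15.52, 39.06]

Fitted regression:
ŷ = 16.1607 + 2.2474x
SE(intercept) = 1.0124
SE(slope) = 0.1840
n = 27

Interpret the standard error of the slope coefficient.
SE(slope) = 0.1840 measures the uncertainty in the estimated slope. The coefficient is estimated precisely (SE/|β̂₁| = 8.2%).

SE(β̂₁) = 0.1840 says: if we drew many samples of n = 27 from the same population and refit each time, the fitted slopes would scatter with a standard deviation of roughly 0.1840 around the true β₁.

Relative precision:
- SE / |β̂₁| = 0.1840 / 2.2474 = 8.2%
- Rule of thumb (under 20%: precise; 20% to under 50%: moderately precise; 50% or more: imprecise) → precise

Link to interval estimation: a confidence interval for β₁ is β̂₁ ± t* × 0.1840, so SE sets the half-width per unit of t*.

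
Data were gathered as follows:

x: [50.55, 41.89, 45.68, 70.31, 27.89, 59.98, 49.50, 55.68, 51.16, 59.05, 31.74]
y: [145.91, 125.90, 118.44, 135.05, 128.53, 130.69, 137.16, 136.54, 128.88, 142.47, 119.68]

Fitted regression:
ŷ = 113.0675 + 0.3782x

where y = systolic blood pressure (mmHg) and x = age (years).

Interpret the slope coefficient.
For each additional year of age, predicted blood pressure increases by approximately 0.3782 mmHg.

The slope coefficient β₁ = 0.3782 represents the marginal effect of age on blood pressure.

Interpretation:
- Age up by 1 year → predicted blood pressure increases by 0.3782 mmHg
- This is a linear approximation: the same per-unit change is assumed across the whole observed x range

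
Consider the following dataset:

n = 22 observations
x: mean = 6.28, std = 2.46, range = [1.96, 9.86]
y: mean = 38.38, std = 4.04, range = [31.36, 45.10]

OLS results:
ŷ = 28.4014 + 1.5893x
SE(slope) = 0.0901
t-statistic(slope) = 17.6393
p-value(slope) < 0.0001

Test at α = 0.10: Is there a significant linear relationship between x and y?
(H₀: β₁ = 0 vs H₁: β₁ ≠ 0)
p-value < 0.0001 < α = 0.10, so we reject H₀. The relationship is significant.

Hypothesis test for the slope coefficient:

H₀: β₁ = 0 (no linear relationship)
H₁: β₁ ≠ 0 (linear relationship exists)

Test statistic: t = β̂₁ / SE(β̂₁) = 1.5893 / 0.0901 = 17.6393

p < 0.0001: how often a slope estimate this far from 0 (in SE units) would arise by chance if β₁ were truly 0.

Decision rule: reject H₀ if p-value < α.
p-value < 0.0001 < α = 0.10 → reject H₀.

Conclusion: the linear association between x and y is significant at the 10% level.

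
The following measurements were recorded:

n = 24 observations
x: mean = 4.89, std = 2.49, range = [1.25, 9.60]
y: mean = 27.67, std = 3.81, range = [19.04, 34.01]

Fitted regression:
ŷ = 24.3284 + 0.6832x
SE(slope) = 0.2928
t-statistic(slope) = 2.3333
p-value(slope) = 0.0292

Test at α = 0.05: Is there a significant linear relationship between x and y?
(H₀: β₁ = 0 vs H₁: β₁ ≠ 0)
p-value = 0.0292 < α = 0.05, so we reject H₀. The relationship is significant.

Hypothesis test for the slope coefficient:

H₀: β₁ = 0 (no linear relationship)
H₁: β₁ ≠ 0 (linear relationship exists)

Test statistic: t = β̂₁ / SE(β̂₁) = 0.6832 / 0.2928 = 2.3333

With df = 22, the two-sided p-value for |t| = 2.3333 is 0.0292.

Decision rule: reject H₀ if p-value < α.
p-value = 0.0292 < α = 0.05 → reject H₀.

Conclusion: the linear association between x and y is significant at the 5% level.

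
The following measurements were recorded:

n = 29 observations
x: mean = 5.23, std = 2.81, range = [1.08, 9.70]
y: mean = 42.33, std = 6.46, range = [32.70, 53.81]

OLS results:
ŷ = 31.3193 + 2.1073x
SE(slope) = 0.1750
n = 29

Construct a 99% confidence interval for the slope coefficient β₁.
The 99% CI for β₁ is (1.6224, 2.5922)

Confidence interval for the slope:

The 99% CI for β₁ is: β̂₁ ± t*(α/2, n-2) × SE(β̂₁)

Step 1: Find critical t-value
- Confidence level = 0.99
- Degrees of freedom = n - 2 = 29 - 2 = 27
- t*(α/2, 27) = 2.7707

Step 2: Calculate margin of error
Margin = 2.7707 × 0.1750 = 0.4849

Step 3: Construct interval
CI = 2.1073 ± 0.4849
CI = (1.6224, 2.5922)

Interpretation: intervals built this way capture the true β₁ in 99% of repeated samples; here the plausible range for the per-unit effect of x on y is 1.6224 to 2.5922.
Both endpoints are positive, so the data support a genuinely positive slope at this confidence level.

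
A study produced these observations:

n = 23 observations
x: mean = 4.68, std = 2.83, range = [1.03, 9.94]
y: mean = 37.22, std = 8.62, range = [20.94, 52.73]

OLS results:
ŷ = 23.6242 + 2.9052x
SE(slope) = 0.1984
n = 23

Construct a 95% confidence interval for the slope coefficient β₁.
The 95% CI for β₁ is (2.4926, 3.3178)

Confidence interval for the slope:

The 95% CI for β₁ is: β̂₁ ± t*(α/2, n-2) × SE(β̂₁)

Step 1: Find critical t-value
- Confidence level = 0.95
- Degrees of freedom = n - 2 = 23 - 2 = 21
- t*(α/2, 21) = 2.0796

Step 2: Calculate margin of error
Margin = 2.0796 × 0.1984 = 0.4126

Step 3: Construct interval
CI = 2.9052 ± 0.4126
CI = (2.4926, 3.3178)

Interpretation: intervals built this way capture the true β₁ in 95% of repeated samples; here the plausible range for the per-unit effect of x on y is 2.4926 to 3.3178.
Since 0 is outside the interval, a two-sided test at α = 0.05 would reject H₀: β₁ = 0.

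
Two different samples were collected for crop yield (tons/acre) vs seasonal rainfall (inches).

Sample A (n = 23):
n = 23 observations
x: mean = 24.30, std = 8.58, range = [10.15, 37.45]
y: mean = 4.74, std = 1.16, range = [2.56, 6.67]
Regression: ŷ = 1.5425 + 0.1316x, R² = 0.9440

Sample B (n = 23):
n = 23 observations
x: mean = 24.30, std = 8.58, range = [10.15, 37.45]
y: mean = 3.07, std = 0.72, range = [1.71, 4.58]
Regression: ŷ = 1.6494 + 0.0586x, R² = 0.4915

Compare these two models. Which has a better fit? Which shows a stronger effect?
Model A has the better fit (R² = 0.9440 vs 0.4915). Model A shows the stronger effect (|β₁| = 0.1316 vs 0.0586).

Model Comparison:

Goodness of fit (R²):
- Model A: R² = 0.9440 → 94.40% of variance in crop yield explained
- Model B: R² = 0.4915 → 49.15% of variance in crop yield explained
- 0.9440 > 0.4915 → Model A has the better fit

Strength of effect — compare |β₁|:
- Model A: β₁ = 0.1316 → predicted crop yield rises 0.1316 tons/acre per additional inch of rainfall
- Model B: β₁ = 0.0586 → predicted crop yield rises 0.0586 tons/acre per additional inch of rainfall
- |0.1316| > |0.0586| → Model A shows the stronger marginal effect

Notes:
- A steeper slope doesn't make a better model if the scatter around the line is large.
- R² measures how tightly points cluster around the line; β₁ measures how steep the line is — they answer different questions.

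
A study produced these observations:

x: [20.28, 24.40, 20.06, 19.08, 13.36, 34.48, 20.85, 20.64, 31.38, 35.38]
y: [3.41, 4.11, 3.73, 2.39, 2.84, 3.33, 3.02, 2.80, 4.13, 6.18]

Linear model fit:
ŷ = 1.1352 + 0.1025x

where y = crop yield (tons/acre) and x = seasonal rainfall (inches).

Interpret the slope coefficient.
An increase of one inch in rainfall is associated with a 0.1025 tons/acre increase in predicted crop yield.

β₁ = 0.1025 is the change in predicted crop yield (tons/acre) per additional inch of rainfall.

Interpretation:
- Rainfall up by 1 inch → predicted crop yield increases by 0.1025 tons/acre
- The effect is assumed constant over the observed range of x (linearity)

(β₀ = 1.1352 is the fitted value at x = 0 and is not part of the slope interpretation.)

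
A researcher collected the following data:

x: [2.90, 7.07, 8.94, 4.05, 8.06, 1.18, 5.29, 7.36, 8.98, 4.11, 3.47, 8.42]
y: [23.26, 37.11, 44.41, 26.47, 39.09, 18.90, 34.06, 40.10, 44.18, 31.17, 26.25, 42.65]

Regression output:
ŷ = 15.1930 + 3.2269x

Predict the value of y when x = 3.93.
ŷ = 27.8747

To predict y for x = 3.93, substitute into the regression equation:

ŷ = 15.1930 + 3.2269 × 3.93
ŷ = 15.1930 + 12.6817
ŷ = 27.8747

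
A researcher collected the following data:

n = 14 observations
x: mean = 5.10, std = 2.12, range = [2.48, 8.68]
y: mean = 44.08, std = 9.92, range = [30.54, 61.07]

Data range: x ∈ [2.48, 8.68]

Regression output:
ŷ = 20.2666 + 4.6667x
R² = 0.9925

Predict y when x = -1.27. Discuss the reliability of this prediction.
ŷ = 14.3399, but this is extrapolation (below the data range [2.48, 8.68]) and may be unreliable.

Prediction calculation:
ŷ = 20.2666 + 4.6667 × (-1.27)
ŷ = 14.3399

Reliability:
- Data range: x ∈ [2.48, 8.68]
- Prediction point: x = -1.27 is 3.75 units below the observed range → this is EXTRAPOLATION, not interpolation

Why that matters here:
- There are no observations near this x to validate the fitted line there
- The linear relationship may not hold outside the observed range
- R² describes fit only over the sampled x values; it says nothing about behaviour beyond them

A defensible statement: 'if the linear trend continued to x = -1.27, y would be about 14.3399' — the premise is untested.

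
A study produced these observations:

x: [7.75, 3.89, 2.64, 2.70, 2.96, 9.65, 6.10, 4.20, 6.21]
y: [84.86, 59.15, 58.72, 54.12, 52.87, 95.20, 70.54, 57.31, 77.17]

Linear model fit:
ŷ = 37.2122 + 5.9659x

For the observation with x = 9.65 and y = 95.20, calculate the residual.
Residual = 0.4169

The residual is the difference between the actual value and the predicted value:

Residual = y - ŷ

Step 1: Calculate predicted value
ŷ = 37.2122 + 5.9659 × 9.65
ŷ = 94.7831

Step 2: Calculate residual
Residual = 95.20 - 94.7831
Residual = 0.4169

Interpretation: the model underestimates the actual value by 0.4169 at this point (positive residual → observation lies above the fitted line).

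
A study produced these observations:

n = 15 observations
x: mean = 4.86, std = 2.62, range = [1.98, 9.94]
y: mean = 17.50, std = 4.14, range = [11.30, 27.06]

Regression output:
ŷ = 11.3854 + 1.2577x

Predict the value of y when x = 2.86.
ŷ = 14.9824

To predict y for x = 2.86, substitute into the regression equation:

ŷ = 11.3854 + 1.2577 × 2.86
ŷ = 11.3854 + 3.5970
ŷ = 14.9824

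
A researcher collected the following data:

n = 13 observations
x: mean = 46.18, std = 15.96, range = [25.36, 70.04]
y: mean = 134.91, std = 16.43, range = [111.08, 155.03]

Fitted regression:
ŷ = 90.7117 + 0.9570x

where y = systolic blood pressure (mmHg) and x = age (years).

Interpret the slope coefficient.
An increase of one year in age is associated with a 0.9570 mmHg increase in predicted blood pressure.

The slope coefficient β₁ = 0.9570 represents the marginal effect of age on blood pressure.

Interpretation:
- Age up by 1 year → predicted blood pressure increases by 0.9570 mmHg
- This is a linear approximation: the same per-unit change is assumed across the whole observed x range
- The slope describes association in these data, not necessarily a causal effect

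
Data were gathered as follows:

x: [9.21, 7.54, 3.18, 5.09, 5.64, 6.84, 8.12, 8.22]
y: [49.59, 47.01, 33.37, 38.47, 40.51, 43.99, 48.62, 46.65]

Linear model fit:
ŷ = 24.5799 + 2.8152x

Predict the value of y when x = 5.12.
ŷ = 38.9937

To predict y for x = 5.12, substitute into the regression equation:

ŷ = 24.5799 + 2.8152 × 5.12
ŷ = 24.5799 + 14.4138
ŷ = 38.9937

This is a point prediction; actual observations scatter around it by roughly the residual standard deviation.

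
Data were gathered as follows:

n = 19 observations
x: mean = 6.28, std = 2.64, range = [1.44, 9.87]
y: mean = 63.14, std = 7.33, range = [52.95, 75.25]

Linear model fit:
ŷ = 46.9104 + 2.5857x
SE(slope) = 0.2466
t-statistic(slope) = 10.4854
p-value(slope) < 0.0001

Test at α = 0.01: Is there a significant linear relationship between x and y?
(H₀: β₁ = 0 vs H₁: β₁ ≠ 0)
p-value < 0.0001 < α = 0.01, so we reject H₀. The relationship is significant.

Hypothesis test for the slope coefficient:

H₀: β₁ = 0 (no linear relationship)
H₁: β₁ ≠ 0 (linear relationship exists)

Test statistic: t = β̂₁ / SE(β̂₁) = 2.5857 / 0.2466 = 10.4854

The p-value (<0.0001) is the probability, under H₀, of a t-statistic at least as extreme as |t| = 10.4854 (two-sided, df = n − 2 = 17).

Decision rule: reject H₀ if p-value < α.
p-value < 0.0001 < α = 0.01 → reject H₀.

There is sufficient evidence at the 1% significance level to conclude that a linear relationship exists between x and y.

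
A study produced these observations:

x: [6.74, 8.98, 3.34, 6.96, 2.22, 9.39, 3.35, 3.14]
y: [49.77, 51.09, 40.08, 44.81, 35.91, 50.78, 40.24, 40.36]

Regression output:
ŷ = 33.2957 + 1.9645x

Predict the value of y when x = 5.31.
ŷ = 43.7272

To predict y for x = 5.31, substitute into the regression equation:

ŷ = 33.2957 + 1.9645 × 5.31
ŷ = 33.2957 + 10.4315
ŷ = 43.7272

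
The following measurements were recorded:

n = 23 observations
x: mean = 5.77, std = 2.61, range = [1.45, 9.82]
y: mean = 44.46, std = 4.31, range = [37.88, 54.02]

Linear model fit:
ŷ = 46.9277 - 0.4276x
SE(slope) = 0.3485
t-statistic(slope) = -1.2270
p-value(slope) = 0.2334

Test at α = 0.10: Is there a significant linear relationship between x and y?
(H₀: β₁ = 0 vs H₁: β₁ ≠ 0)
p-value = 0.2334 ≥ α = 0.10, so we fail to reject H₀. The relationship is not significant.

Hypothesis test for the slope coefficient:

H₀: β₁ = 0 (no linear relationship)
H₁: β₁ ≠ 0 (linear relationship exists)

Test statistic: t = β̂₁ / SE(β̂₁) = -0.4276 / 0.3485 = -1.2270

p = 0.2334: how often a slope estimate this far from 0 (in SE units) would arise by chance if β₁ were truly 0.

Decision rule: reject H₀ if p-value < α.
p-value = 0.2334 ≥ α = 0.10 → fail to reject H₀.

At α = 0.10 the data do not provide convincing evidence of a nonzero slope.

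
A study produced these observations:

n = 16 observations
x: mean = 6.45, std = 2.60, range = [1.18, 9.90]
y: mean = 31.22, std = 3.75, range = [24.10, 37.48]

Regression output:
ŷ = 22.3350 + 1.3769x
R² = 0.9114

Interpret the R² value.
R² = 0.9114 means 91.14% of the variation in y is explained by the linear relationship with x. This indicates a strong fit.

R² (coefficient of determination) measures the proportion of variance in y explained by the regression model.

Here R² = 0.9114:
- Explained: 91.14% of the variation in y
- Unexplained (residual): 100% − 91.14% = 8.86%
- Rule of thumb (below 0.3 weak; 0.3 to below 0.7 moderate; 0.7 and above strong) → strong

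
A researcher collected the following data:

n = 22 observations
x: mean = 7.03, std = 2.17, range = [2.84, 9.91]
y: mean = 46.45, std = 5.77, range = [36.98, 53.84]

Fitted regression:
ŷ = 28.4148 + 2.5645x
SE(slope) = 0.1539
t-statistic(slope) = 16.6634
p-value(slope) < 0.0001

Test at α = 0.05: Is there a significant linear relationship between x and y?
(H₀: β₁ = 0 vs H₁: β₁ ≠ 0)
p-value < 0.0001 < α = 0.05, so we reject H₀. The relationship is significant.

Hypothesis test for the slope coefficient:

H₀: β₁ = 0 (no linear relationship)
H₁: β₁ ≠ 0 (linear relationship exists)

Test statistic: t = β̂₁ / SE(β̂₁) = 2.5645 / 0.1539 = 16.6634

With df = 20, the two-sided p-value for |t| = 16.6634 is <0.0001.

Decision rule: reject H₀ if p-value < α.
p-value < 0.0001 < α = 0.05 → reject H₀.

Conclusion: the linear association between x and y is significant at the 5% level.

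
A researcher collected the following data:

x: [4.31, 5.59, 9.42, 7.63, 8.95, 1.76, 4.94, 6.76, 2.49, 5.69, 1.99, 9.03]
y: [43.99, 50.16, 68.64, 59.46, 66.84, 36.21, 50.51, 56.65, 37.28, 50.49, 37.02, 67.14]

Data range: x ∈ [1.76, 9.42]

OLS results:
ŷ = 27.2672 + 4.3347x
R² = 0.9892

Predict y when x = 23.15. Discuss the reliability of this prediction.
ŷ = 127.6155 (extrapolation — x = 23.15 lies outside [1.76, 9.42], so reliability is low).

Prediction calculation:
ŷ = 27.2672 + 4.3347 × 23.15
ŷ = 127.6155

Reliability:
- Data range: x ∈ [1.76, 9.42]
- Prediction point: x = 23.15 is 13.73 units above the observed range → this is EXTRAPOLATION, not interpolation

Why that matters here:
- Real relationships often flatten, saturate, or turn nonlinear at extremes
- R² describes fit only over the sampled x values; it says nothing about behaviour beyond them

A defensible statement: 'if the linear trend continued to x = 23.15, y would be about 127.6155' — the premise is untested.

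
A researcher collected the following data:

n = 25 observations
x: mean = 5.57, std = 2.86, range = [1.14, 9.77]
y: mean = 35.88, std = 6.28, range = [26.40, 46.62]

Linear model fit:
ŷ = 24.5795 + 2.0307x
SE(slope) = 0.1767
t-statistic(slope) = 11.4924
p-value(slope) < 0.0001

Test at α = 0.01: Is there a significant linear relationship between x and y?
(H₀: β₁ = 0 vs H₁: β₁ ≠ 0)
Since p-value < 0.0001 < α = 0.01, reject H₀ — the slope is significantly different from 0.

Hypothesis test for the slope coefficient:

H₀: β₁ = 0 (no linear relationship)
H₁: β₁ ≠ 0 (linear relationship exists)

Test statistic: t = β̂₁ / SE(β̂₁) = 2.0307 / 0.1767 = 11.4924

p < 0.0001: how often a slope estimate this far from 0 (in SE units) would arise by chance if β₁ were truly 0.

Decision rule: reject H₀ if p-value < α.
p-value < 0.0001 < α = 0.01 → reject H₀.

There is sufficient evidence at the 1% significance level to conclude that a linear relationship exists between x and y.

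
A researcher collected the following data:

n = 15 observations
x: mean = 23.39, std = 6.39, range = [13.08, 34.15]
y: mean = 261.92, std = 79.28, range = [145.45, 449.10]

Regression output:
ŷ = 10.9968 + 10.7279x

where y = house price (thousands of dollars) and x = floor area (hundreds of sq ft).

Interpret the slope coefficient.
An increase of one hundred sq ft in floor area is associated with a 10.7279 thousand dollars increase in predicted house price.

β₁ = 10.7279 is the change in predicted house price (thousand dollars) per additional hundred sq ft of floor area.

Interpretation:
- Floor area up by 1 hundred sq ft → predicted house price increases by 10.7279 thousand dollars
- The effect is assumed constant over the observed range of x (linearity)
- The sign (+) gives the direction; the magnitude 10.7279 gives the size of the effect per hundred sq ft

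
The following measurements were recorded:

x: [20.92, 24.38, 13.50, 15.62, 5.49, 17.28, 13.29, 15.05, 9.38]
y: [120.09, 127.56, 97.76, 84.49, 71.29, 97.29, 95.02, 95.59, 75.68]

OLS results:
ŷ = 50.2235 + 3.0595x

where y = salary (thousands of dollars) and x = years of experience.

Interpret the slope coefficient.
On average, salary is about 3.0595 thousand dollars higher for every extra year of experience.

The slope β₁ = 3.0595 gives the rate at which the fitted salary changes with experience.

Interpretation:
- Experience up by 1 year → predicted salary increases by 3.0595 thousand dollars
- This is a linear approximation: the same per-unit change is assumed across the whole observed x range

The intercept β₀ = 50.2235 is the predicted salary when experience = 0; since the smallest observed x is 5.49, this is an extrapolation and mainly anchors the line.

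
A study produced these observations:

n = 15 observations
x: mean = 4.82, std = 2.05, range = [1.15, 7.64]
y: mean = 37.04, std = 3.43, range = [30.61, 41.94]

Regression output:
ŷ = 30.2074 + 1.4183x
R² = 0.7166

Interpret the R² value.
About 71.66% of the variability in y is accounted for by the regression on x (R² = 0.7166) — a strong linear fit.

R² = 1 − SS_res/SS_tot compares the residual scatter to the total scatter of y about its mean.

Here R² = 0.7166:
- Explained: 71.66% of the variation in y
- Unexplained (residual): 100% − 71.66% = 28.34%
- Rule of thumb (below 0.3 weak; 0.3 to below 0.7 moderate; 0.7 and above strong) → strong

Calculation: R² = 1 − (SS_res / SS_tot), where SS_res is the sum of squared residuals and SS_tot the total sum of squares.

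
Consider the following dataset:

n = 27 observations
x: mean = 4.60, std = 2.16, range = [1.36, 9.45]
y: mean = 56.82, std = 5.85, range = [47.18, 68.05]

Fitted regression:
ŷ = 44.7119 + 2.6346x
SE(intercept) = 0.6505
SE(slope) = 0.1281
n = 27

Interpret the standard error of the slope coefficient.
SE(slope) = 0.1281 measures the uncertainty in the estimated slope. The coefficient is estimated precisely (SE/|β̂₁| = 4.9%).

What SE measures:
- The standard error quantifies the sampling variability of the coefficient estimate
- It is the estimated standard deviation of β̂₁ across hypothetical repeated samples of the same size
- Smaller SE → more precise estimate

Relative precision:
- SE / |β̂₁| = 0.1281 / 2.6346 = 4.9%
- Rule of thumb (under 20%: precise; 20% to under 50%: moderately precise; 50% or more: imprecise) → precise

Link to the t-test: t = β̂₁ / SE(β̂₁) = 2.6346 / 0.1281 = 20.5667, the statistic for H₀: β₁ = 0.

What drives SE(β̂₁): wider spread of x values → smaller SE.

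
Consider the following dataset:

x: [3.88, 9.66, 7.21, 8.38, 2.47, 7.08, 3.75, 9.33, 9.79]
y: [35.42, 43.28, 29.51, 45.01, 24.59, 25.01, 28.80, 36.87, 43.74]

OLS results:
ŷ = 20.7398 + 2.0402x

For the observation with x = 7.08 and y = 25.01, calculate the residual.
Residual = -10.1744

The residual is the difference between the actual value and the predicted value:

Residual = y - ŷ

Step 1: Calculate predicted value
ŷ = 20.7398 + 2.0402 × 7.08
ŷ = 35.1844

Step 2: Calculate residual
Residual = 25.01 - 35.1844
Residual = -10.1744

The residual is negative, so the observed y = 25.01 sits below the regression line (the line overestimates it by 10.1744).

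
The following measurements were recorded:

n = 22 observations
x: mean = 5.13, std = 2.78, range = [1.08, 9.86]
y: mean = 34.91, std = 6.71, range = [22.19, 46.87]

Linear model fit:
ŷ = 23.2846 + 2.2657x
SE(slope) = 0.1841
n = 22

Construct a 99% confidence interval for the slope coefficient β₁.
The 99% CI for β₁ is (1.7419, 2.7895)

Confidence interval for the slope:

The 99% CI for β₁ is: β̂₁ ± t*(α/2, n-2) × SE(β̂₁)

Step 1: Find critical t-value
- Confidence level = 0.99
- Degrees of freedom = n - 2 = 22 - 2 = 20
- t*(α/2, 20) = 2.8453

Step 2: Calculate margin of error
Margin = 2.8453 × 0.1841 = 0.5238

Step 3: Construct interval
CI = 2.2657 ± 0.5238
CI = (1.7419, 2.7895)

Interpretation: each one-unit increase in x is associated with a change in mean y of between 1.7419 and 2.7895, with 99% confidence.
Both endpoints are positive, so the data support a genuinely positive slope at this confidence level.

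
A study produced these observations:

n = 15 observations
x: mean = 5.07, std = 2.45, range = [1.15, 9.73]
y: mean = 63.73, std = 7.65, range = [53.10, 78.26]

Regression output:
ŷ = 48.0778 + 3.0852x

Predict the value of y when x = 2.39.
ŷ = 55.4514

x = 2.39 lies inside the observed range [1.15, 9.73], so the fitted equation applies directly:

ŷ = 48.0778 + 3.0852 × 2.39
ŷ = 48.0778 + 7.3736
ŷ = 55.4514

This is the fitted mean response at that x — an individual observation would come with a wider prediction interval.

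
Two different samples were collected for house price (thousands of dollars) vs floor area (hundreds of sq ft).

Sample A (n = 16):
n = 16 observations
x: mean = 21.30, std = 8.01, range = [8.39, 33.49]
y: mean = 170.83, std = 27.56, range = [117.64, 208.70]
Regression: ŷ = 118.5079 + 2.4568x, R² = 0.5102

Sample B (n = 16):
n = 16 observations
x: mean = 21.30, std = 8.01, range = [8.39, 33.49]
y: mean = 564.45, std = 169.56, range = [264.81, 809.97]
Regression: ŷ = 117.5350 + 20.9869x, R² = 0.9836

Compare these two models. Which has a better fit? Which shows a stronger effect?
Model B has the better fit (R² = 0.9836 vs 0.5102). Model B shows the stronger effect (|β₁| = 20.9869 vs 2.4568).

Model Comparison:

Fit — compare R²:
- Model A: R² = 0.5102 → 51.02% of variance in house price explained
- Model B: R² = 0.9836 → 98.36% of variance in house price explained
- 0.9836 > 0.5102 → Model B has the better fit

Strength of effect — compare |β₁|:
- Model A: β₁ = 2.4568 → predicted house price rises 2.4568 thousand dollars per additional hundred sq ft of floor area
- Model B: β₁ = 20.9869 → predicted house price rises 20.9869 thousand dollars per additional hundred sq ft of floor area
- |2.4568| < |20.9869| → Model B shows the stronger marginal effect

Notes:
- The two samples could reflect different populations, time periods, or measurement quality.
- A steeper slope doesn't make a better model if the scatter around the line is large.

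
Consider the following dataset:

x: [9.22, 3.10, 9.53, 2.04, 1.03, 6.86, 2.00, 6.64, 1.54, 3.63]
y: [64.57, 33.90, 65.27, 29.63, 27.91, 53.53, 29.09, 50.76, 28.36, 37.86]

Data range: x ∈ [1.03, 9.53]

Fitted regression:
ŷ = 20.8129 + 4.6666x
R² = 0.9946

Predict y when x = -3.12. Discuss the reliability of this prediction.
ŷ = 6.2531, but this is extrapolation (below the data range [1.03, 9.53]) and may be unreliable.

Prediction calculation:
ŷ = 20.8129 + 4.6666 × (-3.12)
ŷ = 6.2531

Reliability:
- Data range: x ∈ [1.03, 9.53]
- Prediction point: x = -3.12 is 4.15 units below the observed range → this is EXTRAPOLATION, not interpolation

Why that matters here:
- The linear relationship may not hold outside the observed range
- The standard error of prediction grows with (x − x̄)², and x = -3.12 is far from x̄ = 4.56

A defensible statement: 'if the linear trend continued to x = -3.12, y would be about 6.2531' — the premise is untested.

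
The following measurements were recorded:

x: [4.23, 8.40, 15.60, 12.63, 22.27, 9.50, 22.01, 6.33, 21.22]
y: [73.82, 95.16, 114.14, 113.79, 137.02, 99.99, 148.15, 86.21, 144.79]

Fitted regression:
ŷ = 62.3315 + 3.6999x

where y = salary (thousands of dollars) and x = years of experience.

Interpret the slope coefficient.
On average, salary is about 3.6999 thousand dollars higher for every extra year of experience.

The slope coefficient β₁ = 3.6999 represents the marginal effect of experience on salary.

Interpretation:
- Experience up by 1 year → predicted salary increases by 3.6999 thousand dollars
- The effect is assumed constant over the observed range of x (linearity)
- The sign (+) gives the direction; the magnitude 3.6999 gives the size of the effect per year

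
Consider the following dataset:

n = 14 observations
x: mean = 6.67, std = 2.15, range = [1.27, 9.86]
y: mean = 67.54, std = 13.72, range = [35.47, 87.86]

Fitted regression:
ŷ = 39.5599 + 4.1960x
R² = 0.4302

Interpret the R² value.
The model explains 43.02% of the variance in y (R² = 0.4302), leaving 56.98% unexplained; the fit is moderate.

R² = 1 − SS_res/SS_tot compares the residual scatter to the total scatter of y about its mean.

Here R² = 0.4302:
- Explained: 43.02% of the variation in y
- Unexplained (residual): 100% − 43.02% = 56.98%
- Rule of thumb (below 0.3 weak; 0.3 to below 0.7 moderate; 0.7 and above strong) → moderate

Note: R² says nothing about causation, and a high R² does not by itself mean the linear form is appropriate — check the residuals.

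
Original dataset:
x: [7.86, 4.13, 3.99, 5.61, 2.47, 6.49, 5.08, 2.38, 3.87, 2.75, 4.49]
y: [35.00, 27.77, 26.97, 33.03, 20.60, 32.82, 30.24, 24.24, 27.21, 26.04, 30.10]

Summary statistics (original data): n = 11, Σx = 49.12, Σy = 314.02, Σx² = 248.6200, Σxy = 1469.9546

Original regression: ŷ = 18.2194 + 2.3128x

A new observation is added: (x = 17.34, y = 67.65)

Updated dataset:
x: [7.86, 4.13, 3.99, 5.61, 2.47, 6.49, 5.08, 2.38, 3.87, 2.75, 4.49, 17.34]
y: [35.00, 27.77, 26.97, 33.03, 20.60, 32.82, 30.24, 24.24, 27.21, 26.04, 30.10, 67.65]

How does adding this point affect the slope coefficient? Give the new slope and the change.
Adding the point moves β₁ from 2.3128 to 2.9202, i.e. it increases by 0.6074 (+26.3%).

x = 17.34 lies well outside the original x-range [2.38, 7.86] (x̄ ≈ 4.47), so this observation has high leverage and can move the slope substantially.

Step 1: Update the sums with the new point (n goes from 11 to 12)
Σx  = 49.12 + 17.34 = 66.46
Σy  = 314.02 + 67.65 = 381.67
Σx² = 248.6200 + 17.34² = 248.6200 + 300.6756 = 549.2956
Σxy = 1469.9546 + 17.34×67.65 = 1469.9546 + 1173.0510 = 2643.0056

Step 2: Recompute the slope with b₁ = (nΣxy − ΣxΣy) / (nΣx² − (Σx)²)
Numerator   = 12×2643.0056 − 66.46×381.67 = 31716.0672 − 25365.7882 = 6350.2790
Denominator = 12×549.2956 − 66.46² = 6591.5472 − 4416.9316 = 2174.6156
b₁(new) = 6350.2790 / 2174.6156 = 2.9202

(Same formula on the original sums: (11×1469.9546 − 49.12×314.02) / (11×248.6200 − 49.12²) = 744.8382 / 322.0456 = 2.3128, matching the given fit.)

Step 3: Change in slope
Δβ₁ = 2.9202 − 2.3128 = +0.6074
Relative change = +0.6074 / 2.3128 × 100% = +26.3%
→ the slope increases when the point is added.

A high-leverage point only changes the slope if it is off the original line; here y = 67.65 is above the original trend, so the slope increases.
In practice: examine leverage (hᵢ) and Cook's distance rather than deleting it automatically; check such a point for data-entry or measurement error.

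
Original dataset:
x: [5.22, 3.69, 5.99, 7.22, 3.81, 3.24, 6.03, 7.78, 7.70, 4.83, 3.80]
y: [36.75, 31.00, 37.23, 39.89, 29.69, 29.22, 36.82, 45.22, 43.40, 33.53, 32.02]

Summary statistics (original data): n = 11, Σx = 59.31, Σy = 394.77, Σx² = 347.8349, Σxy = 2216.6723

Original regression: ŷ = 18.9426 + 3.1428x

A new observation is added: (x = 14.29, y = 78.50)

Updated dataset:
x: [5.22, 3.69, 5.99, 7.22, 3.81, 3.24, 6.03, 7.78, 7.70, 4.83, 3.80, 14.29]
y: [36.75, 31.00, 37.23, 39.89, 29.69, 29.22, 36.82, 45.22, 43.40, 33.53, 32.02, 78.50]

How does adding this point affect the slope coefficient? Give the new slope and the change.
New slope β₁ = 4.3301 versus 3.1428 before: a change of +1.1873 (+37.8%).

x = 14.29 lies well outside the original x-range [3.24, 7.78] (x̄ ≈ 5.39), so this observation has high leverage and can move the slope substantially.

Step 1: Update the sums with the new point (n goes from 11 to 12)
Σx  = 59.31 + 14.29 = 73.60
Σy  = 394.77 + 78.50 = 473.27
Σx² = 347.8349 + 14.29² = 347.8349 + 204.2041 = 552.0390
Σxy = 2216.6723 + 14.29×78.50 = 2216.6723 + 1121.7650 = 3338.4373

Step 2: Recompute the slope with b₁ = (nΣxy − ΣxΣy) / (nΣx² − (Σx)²)
Numerator   = 12×3338.4373 − 73.60×473.27 = 40061.2476 − 34832.6720 = 5228.5756
Denominator = 12×552.0390 − 73.60² = 6624.4680 − 5416.9600 = 1207.5080
b₁(new) = 5228.5756 / 1207.5080 = 4.3301

(Same formula on the original sums: (11×2216.6723 − 59.31×394.77) / (11×347.8349 − 59.31²) = 969.5866 / 308.5078 = 3.1428, matching the given fit.)

Step 3: Change in slope
Δβ₁ = 4.3301 − 3.1428 = +1.1873
Relative change = +1.1873 / 3.1428 × 100% = +37.8%
→ the slope increases when the point is added.

Because the point sits above the extension of the original line at a high-leverage x, it tilts the fit up.
In practice: check such a point for data-entry or measurement error; examine leverage (hᵢ) and Cook's distance rather than deleting it automatically.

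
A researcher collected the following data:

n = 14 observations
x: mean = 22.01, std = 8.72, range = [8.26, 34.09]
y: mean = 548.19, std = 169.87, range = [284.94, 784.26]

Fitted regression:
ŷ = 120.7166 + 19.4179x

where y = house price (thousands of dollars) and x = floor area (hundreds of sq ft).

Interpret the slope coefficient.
On average, house price is about 19.4179 thousand dollars higher for every extra hundred sq ft of floor area.

The slope coefficient β₁ = 19.4179 represents the marginal effect of floor area on house price.

Interpretation:
- Floor area up by 1 hundred sq ft → predicted house price increases by 19.4179 thousand dollars
- The effect is assumed constant over the observed range of x (linearity)
- The sign (+) gives the direction; the magnitude 19.4179 gives the size of the effect per hundred sq ft

The intercept β₀ = 120.7166 is the predicted house price when floor area = 0; since the smallest observed x is 8.26, this is an extrapolation and mainly anchors the line.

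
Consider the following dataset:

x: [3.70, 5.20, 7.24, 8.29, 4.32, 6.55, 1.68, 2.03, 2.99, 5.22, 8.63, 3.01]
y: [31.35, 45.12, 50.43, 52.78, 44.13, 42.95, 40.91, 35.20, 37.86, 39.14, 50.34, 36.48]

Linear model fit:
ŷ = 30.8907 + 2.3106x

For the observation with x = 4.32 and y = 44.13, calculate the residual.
Residual = 3.2575

The residual is the difference between the actual value and the predicted value:

Residual = y - ŷ

Step 1: Calculate predicted value
ŷ = 30.8907 + 2.3106 × 4.32
ŷ = 40.8725

Step 2: Calculate residual
Residual = 44.13 - 40.8725
Residual = 3.2575

The residual is positive, so the observed y = 44.13 sits above the regression line (the line underestimates it by 3.2575).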